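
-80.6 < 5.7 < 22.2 True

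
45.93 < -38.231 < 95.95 False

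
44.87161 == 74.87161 False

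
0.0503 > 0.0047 True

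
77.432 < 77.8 True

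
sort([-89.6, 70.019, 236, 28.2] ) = [-89.6, 28.2, 70.019, 236]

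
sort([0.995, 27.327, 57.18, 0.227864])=[0.227864, 0.995, 27.327, 57.18]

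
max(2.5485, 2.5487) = 2.5487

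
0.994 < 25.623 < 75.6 True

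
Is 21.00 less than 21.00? No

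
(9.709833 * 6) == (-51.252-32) False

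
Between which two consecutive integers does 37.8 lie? 37 and 38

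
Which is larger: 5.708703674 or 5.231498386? 5.708703674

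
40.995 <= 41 True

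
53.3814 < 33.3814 False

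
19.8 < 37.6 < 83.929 True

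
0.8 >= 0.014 True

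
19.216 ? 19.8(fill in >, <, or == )<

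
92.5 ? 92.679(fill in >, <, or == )<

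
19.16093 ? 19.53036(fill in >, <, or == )<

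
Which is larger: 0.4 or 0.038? 0.4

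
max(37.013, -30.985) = 37.013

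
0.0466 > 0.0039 True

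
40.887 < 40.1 False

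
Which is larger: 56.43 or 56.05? 56.43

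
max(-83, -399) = -83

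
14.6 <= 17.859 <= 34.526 True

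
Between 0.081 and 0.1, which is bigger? 0.1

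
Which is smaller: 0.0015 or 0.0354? 0.0015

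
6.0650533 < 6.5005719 True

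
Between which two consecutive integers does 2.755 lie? 2 and 3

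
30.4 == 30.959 False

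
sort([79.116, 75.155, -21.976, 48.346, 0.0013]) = [-21.976, 0.0013, 48.346, 75.155, 79.116]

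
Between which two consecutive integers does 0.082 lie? 0 and 1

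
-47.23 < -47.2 True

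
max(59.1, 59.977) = 59.977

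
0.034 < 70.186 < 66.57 False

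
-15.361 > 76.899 False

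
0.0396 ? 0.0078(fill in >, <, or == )>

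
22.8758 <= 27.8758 True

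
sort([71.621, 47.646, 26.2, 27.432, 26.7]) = [26.2, 26.7, 27.432, 47.646, 71.621]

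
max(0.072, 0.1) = 0.1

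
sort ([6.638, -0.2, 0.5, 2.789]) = [-0.2, 0.5, 2.789, 6.638]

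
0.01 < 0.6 True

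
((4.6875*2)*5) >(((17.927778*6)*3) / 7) True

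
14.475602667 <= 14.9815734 True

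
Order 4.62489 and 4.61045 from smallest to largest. 4.61045, 4.62489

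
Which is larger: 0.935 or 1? 1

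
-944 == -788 False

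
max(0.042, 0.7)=0.7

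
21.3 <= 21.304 True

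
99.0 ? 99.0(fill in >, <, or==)==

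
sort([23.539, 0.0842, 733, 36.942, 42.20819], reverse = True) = [733, 42.20819, 36.942, 23.539, 0.0842]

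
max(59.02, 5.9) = 59.02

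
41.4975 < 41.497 False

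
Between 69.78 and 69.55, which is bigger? 69.78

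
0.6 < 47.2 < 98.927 True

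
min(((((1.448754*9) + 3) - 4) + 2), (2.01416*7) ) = 14.038786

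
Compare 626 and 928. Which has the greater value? 928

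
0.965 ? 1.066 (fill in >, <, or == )<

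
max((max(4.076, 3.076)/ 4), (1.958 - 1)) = 1.019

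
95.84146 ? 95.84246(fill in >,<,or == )<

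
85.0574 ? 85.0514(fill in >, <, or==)>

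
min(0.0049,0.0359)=0.0049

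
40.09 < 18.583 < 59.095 False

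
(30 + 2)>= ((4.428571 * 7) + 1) True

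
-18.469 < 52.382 True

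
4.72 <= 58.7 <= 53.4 False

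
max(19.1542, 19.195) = 19.195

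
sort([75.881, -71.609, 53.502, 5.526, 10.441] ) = [-71.609, 5.526, 10.441, 53.502, 75.881]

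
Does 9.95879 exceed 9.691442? Yes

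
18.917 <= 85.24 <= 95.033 True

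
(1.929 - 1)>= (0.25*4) False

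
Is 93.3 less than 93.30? No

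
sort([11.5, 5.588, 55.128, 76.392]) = [5.588, 11.5, 55.128, 76.392]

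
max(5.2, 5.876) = 5.876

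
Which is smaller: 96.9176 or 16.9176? 16.9176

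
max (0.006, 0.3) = 0.3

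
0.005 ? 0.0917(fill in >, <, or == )<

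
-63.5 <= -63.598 False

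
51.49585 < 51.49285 False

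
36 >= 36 True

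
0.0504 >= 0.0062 True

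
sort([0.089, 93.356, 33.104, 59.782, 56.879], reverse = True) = [93.356, 59.782, 56.879, 33.104, 0.089]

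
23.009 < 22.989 False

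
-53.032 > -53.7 True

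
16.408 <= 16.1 False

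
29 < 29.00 False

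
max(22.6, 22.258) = 22.6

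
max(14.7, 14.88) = 14.88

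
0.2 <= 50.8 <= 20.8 False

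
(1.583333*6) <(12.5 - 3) True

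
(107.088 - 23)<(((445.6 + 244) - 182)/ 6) True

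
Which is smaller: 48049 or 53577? 48049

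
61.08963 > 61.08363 True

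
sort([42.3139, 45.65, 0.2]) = [0.2, 42.3139, 45.65]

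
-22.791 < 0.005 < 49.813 True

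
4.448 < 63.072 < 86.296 True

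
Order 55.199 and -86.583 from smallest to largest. -86.583, 55.199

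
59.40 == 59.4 True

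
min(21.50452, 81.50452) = 21.50452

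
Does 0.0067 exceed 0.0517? No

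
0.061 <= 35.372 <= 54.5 True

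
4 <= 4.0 True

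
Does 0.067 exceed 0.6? No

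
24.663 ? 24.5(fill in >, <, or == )>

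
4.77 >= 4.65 True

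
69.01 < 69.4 True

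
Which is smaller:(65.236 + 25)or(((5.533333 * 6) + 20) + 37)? (((5.533333 * 6) + 20) + 37)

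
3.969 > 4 False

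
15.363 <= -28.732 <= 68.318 False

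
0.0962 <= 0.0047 False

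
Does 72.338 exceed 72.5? No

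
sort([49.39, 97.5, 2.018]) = [2.018, 49.39, 97.5]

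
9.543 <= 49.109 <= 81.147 True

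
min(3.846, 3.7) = 3.7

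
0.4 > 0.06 True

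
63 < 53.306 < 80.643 False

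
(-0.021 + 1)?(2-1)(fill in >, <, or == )<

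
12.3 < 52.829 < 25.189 False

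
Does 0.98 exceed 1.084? No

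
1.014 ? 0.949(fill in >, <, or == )>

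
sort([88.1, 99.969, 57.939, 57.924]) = [57.924, 57.939, 88.1, 99.969]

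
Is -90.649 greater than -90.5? No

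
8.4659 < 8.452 False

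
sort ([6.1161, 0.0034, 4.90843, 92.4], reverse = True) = [92.4, 6.1161, 4.90843, 0.0034]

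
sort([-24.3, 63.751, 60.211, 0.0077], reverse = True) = [63.751, 60.211, 0.0077, -24.3]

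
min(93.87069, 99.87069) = 93.87069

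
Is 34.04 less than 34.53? Yes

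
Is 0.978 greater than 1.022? No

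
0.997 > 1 False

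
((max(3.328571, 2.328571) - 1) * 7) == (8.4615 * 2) False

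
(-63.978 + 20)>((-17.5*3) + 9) False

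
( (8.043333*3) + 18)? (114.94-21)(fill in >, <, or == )<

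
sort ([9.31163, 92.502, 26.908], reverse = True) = [92.502, 26.908, 9.31163]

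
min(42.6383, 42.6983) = 42.6383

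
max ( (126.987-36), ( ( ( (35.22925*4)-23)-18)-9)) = 90.987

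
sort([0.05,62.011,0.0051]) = [0.0051,0.05,62.011]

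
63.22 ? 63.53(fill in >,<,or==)<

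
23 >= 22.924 True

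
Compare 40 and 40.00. They are equal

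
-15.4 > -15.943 True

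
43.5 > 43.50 False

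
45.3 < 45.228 False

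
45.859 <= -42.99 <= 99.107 False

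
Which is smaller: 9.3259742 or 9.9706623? 9.3259742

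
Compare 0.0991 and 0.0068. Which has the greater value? 0.0991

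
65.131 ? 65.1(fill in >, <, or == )>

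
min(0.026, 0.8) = 0.026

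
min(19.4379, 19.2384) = 19.2384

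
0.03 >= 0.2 False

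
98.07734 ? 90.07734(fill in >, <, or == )>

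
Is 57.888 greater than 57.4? Yes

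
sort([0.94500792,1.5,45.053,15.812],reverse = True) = [45.053,15.812,1.5,0.94500792]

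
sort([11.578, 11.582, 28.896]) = [11.578, 11.582, 28.896]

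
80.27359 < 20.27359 False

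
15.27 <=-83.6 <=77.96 False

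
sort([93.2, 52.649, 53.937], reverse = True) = [93.2, 53.937, 52.649]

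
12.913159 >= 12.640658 True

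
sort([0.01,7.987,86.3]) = [0.01,7.987,86.3]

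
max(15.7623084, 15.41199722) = 15.7623084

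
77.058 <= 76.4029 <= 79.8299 False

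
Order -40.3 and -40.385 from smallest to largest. -40.385, -40.3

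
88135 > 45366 True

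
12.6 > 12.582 True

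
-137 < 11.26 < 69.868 True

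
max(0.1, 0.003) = 0.1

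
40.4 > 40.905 False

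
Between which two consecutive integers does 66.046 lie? 66 and 67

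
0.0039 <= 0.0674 True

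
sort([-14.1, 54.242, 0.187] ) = [-14.1, 0.187, 54.242]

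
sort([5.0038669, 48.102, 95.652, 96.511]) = [5.0038669, 48.102, 95.652, 96.511]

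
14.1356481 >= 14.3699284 False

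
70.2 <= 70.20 True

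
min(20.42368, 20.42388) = 20.42368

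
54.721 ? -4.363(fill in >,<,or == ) >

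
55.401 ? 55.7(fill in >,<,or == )<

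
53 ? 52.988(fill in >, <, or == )>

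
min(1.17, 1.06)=1.06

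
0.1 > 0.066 True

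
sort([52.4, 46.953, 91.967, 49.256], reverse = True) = [91.967, 52.4, 49.256, 46.953]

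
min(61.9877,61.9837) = 61.9837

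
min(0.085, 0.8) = 0.085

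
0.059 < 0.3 True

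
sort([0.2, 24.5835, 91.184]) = [0.2, 24.5835, 91.184]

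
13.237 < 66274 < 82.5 False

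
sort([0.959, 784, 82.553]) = [0.959, 82.553, 784]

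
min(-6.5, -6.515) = -6.515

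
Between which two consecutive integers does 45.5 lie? 45 and 46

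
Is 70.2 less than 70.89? Yes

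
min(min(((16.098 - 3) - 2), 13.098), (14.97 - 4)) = 10.97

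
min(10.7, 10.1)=10.1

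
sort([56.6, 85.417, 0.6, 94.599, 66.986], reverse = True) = [94.599, 85.417, 66.986, 56.6, 0.6]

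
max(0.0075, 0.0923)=0.0923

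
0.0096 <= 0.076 True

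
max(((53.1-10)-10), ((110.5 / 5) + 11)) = 33.1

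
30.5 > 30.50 False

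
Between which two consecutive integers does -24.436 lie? -25 and -24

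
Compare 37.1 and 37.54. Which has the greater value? 37.54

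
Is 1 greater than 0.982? Yes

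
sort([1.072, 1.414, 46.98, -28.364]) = [-28.364, 1.072, 1.414, 46.98]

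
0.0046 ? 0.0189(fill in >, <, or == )<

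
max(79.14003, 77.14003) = 79.14003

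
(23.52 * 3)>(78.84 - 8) False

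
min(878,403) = 403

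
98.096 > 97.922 True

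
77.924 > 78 False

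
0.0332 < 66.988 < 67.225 True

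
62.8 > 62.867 False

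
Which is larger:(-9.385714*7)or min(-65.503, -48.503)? min(-65.503, -48.503)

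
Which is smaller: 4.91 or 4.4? 4.4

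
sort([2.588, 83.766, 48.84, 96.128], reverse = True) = [96.128, 83.766, 48.84, 2.588]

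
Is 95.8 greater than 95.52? Yes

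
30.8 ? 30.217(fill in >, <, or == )>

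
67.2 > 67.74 False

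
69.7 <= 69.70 True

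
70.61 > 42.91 True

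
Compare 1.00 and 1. They are equal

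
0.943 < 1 True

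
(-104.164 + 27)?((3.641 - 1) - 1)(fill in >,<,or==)<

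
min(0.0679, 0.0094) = 0.0094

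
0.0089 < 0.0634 True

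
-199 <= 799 True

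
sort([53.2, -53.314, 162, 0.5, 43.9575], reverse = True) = [162, 53.2, 43.9575, 0.5, -53.314]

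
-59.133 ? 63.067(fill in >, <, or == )<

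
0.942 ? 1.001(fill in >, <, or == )<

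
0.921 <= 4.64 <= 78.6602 True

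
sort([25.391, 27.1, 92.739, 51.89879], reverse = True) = [92.739, 51.89879, 27.1, 25.391]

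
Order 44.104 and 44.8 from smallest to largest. 44.104, 44.8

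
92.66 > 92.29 True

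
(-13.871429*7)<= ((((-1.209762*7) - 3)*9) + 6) False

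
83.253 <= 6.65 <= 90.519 False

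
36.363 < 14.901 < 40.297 False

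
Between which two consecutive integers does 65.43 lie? 65 and 66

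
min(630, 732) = 630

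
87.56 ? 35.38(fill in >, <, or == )>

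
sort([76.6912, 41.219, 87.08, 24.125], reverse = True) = [87.08, 76.6912, 41.219, 24.125]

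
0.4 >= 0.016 True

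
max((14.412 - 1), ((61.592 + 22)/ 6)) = 13.932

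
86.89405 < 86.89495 True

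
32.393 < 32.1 False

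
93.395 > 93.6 False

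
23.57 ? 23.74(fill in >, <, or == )<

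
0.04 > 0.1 False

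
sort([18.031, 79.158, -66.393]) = [-66.393, 18.031, 79.158]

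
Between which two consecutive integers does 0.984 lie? 0 and 1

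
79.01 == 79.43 False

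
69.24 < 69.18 False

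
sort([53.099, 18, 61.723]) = [18, 53.099, 61.723]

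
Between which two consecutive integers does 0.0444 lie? 0 and 1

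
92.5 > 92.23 True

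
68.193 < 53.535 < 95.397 False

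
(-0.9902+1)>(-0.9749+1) False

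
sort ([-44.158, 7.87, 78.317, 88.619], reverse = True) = [88.619, 78.317, 7.87, -44.158]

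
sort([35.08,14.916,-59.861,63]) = [-59.861,14.916,35.08,63]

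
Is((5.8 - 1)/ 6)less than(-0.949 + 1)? No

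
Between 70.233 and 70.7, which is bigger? 70.7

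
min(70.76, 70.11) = 70.11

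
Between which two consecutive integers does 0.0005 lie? 0 and 1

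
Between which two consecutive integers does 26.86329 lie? 26 and 27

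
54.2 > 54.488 False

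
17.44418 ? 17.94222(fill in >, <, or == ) <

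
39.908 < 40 True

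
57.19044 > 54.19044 True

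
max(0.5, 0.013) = 0.5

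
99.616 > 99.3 True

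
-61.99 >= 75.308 False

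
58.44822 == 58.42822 False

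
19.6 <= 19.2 False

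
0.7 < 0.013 False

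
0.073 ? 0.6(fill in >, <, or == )<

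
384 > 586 False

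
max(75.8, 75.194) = 75.8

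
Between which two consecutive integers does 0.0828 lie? 0 and 1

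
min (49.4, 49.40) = 49.4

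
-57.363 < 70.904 True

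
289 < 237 False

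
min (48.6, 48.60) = 48.6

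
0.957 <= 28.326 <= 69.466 True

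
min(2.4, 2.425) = 2.4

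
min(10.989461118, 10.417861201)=10.417861201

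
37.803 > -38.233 True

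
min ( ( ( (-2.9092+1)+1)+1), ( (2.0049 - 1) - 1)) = 0.0049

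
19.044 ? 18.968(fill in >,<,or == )>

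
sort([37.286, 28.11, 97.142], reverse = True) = [97.142, 37.286, 28.11]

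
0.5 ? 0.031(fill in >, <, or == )>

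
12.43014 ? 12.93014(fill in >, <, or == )<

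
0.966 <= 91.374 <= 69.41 False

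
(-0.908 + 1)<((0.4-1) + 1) True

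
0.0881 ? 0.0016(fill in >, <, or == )>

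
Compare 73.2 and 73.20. They are equal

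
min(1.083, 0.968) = 0.968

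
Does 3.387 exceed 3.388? No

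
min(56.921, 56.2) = 56.2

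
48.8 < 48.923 True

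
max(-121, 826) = 826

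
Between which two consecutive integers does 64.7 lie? 64 and 65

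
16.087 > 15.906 True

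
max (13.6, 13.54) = 13.6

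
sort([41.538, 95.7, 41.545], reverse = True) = [95.7, 41.545, 41.538]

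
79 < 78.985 False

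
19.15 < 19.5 True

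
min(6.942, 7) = 6.942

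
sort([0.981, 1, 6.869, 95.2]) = [0.981, 1, 6.869, 95.2]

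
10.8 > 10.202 True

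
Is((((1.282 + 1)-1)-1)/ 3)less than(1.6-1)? Yes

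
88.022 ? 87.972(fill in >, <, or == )>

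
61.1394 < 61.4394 True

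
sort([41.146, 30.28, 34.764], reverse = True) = [41.146, 34.764, 30.28]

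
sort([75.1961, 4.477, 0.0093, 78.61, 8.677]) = [0.0093, 4.477, 8.677, 75.1961, 78.61]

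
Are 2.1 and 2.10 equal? Yes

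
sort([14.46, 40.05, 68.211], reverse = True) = [68.211, 40.05, 14.46]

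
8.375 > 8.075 True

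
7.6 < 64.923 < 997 True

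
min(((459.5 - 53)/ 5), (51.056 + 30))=81.056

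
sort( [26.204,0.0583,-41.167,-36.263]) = [-41.167,-36.263,0.0583,26.204]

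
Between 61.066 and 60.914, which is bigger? 61.066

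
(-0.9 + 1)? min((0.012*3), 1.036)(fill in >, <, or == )>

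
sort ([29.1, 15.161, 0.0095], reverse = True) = [29.1, 15.161, 0.0095]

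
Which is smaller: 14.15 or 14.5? 14.15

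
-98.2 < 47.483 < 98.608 True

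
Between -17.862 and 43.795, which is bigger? 43.795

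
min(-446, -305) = -446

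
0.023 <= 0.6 True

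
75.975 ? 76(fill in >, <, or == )<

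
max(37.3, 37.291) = 37.3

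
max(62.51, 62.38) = 62.51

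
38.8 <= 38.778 False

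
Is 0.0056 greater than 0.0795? No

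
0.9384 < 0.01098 False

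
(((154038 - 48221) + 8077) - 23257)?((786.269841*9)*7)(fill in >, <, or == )>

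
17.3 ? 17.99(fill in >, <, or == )<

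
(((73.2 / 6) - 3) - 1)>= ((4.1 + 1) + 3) True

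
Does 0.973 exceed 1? No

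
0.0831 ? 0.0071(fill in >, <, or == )>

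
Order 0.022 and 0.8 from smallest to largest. 0.022, 0.8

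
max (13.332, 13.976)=13.976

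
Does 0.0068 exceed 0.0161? No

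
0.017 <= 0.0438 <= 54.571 True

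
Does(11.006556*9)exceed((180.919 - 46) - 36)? Yes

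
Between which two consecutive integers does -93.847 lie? -94 and -93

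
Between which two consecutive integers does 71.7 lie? 71 and 72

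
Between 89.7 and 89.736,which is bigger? 89.736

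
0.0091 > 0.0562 False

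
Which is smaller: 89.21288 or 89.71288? 89.21288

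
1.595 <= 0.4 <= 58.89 False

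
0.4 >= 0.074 True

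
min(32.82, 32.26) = 32.26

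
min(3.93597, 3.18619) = 3.18619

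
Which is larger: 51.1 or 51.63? 51.63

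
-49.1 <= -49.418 False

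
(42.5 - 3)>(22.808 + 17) False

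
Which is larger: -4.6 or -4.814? -4.6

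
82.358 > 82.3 True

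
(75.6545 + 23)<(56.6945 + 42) True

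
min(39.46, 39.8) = 39.46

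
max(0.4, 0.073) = 0.4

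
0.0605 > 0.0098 True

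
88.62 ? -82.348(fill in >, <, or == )>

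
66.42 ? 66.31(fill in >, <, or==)>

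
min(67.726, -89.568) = -89.568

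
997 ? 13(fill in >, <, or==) >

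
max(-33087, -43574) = -33087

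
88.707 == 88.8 False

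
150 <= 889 True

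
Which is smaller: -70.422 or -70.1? -70.422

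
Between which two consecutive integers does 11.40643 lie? 11 and 12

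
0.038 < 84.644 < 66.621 False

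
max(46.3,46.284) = 46.3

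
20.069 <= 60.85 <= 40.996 False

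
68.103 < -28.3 False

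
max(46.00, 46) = 46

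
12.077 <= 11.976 False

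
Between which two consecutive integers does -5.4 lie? -6 and -5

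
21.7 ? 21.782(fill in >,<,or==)<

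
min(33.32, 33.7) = 33.32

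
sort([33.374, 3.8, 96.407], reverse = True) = [96.407, 33.374, 3.8]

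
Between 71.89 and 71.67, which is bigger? 71.89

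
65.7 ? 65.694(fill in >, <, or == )>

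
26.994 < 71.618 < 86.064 True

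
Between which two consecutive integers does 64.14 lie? 64 and 65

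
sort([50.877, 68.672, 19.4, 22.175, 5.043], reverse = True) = [68.672, 50.877, 22.175, 19.4, 5.043]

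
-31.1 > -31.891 True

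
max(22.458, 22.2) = 22.458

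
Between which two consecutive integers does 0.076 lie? 0 and 1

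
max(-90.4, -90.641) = -90.4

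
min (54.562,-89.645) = -89.645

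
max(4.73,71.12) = 71.12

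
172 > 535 False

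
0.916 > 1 False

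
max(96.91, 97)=97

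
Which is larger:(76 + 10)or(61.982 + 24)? (76 + 10)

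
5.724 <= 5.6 False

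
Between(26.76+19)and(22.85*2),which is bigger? (26.76+19)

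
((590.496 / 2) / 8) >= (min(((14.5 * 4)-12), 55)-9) False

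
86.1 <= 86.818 True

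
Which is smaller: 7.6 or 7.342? 7.342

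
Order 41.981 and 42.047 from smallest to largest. 41.981, 42.047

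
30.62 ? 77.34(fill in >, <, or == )<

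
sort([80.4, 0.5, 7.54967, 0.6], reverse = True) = [80.4, 7.54967, 0.6, 0.5]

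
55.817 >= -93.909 True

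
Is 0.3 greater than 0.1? Yes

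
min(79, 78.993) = 78.993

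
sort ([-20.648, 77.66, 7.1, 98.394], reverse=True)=[98.394, 77.66, 7.1, -20.648]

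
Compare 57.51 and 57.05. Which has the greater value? 57.51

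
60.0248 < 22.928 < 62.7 False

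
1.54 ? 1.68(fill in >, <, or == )<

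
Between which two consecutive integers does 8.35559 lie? 8 and 9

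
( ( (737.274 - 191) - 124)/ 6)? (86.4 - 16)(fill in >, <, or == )<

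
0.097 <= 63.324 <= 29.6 False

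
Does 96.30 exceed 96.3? No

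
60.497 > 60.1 True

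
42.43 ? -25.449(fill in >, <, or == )>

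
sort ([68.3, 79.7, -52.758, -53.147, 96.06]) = [-53.147, -52.758, 68.3, 79.7, 96.06]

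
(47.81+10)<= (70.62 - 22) False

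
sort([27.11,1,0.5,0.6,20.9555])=[0.5,0.6,1,20.9555,27.11]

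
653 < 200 False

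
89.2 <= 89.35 True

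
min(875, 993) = 875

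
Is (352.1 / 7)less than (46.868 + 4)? Yes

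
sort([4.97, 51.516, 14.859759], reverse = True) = [51.516, 14.859759, 4.97]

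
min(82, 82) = 82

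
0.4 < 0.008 False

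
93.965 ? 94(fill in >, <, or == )<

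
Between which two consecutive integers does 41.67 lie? 41 and 42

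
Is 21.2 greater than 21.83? No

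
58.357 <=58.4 True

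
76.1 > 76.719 False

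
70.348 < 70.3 False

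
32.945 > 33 False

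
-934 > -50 False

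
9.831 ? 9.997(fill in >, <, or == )<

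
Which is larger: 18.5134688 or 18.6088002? 18.6088002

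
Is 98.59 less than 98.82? Yes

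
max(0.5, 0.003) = 0.5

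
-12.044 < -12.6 False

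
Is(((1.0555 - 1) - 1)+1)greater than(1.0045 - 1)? Yes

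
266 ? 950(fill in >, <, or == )<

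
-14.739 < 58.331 True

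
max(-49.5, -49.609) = -49.5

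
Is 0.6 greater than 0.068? Yes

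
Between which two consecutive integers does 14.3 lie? 14 and 15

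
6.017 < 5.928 False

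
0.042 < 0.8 True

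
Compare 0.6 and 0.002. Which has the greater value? 0.6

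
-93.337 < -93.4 False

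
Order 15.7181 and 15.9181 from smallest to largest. 15.7181, 15.9181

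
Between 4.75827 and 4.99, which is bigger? 4.99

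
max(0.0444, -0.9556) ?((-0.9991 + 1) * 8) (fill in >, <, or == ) >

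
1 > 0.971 True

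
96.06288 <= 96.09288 True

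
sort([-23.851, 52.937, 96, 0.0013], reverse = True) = [96, 52.937, 0.0013, -23.851]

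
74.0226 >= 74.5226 False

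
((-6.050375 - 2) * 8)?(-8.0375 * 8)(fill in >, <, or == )<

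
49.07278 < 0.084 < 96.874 False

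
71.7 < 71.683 False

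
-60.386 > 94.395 False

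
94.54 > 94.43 True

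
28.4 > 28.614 False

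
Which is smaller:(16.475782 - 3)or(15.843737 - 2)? (16.475782 - 3)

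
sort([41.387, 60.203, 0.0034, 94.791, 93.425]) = [0.0034, 41.387, 60.203, 93.425, 94.791]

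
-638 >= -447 False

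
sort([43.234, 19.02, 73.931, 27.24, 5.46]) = [5.46, 19.02, 27.24, 43.234, 73.931]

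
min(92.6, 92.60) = 92.6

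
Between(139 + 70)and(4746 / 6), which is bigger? (4746 / 6)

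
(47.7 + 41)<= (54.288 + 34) False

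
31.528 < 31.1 False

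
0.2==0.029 False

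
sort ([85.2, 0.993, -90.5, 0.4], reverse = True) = [85.2, 0.993, 0.4, -90.5]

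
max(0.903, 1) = 1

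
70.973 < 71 True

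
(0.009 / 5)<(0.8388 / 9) True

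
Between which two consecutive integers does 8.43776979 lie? 8 and 9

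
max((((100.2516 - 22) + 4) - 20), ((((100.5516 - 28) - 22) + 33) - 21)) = 62.5516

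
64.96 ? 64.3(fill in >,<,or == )>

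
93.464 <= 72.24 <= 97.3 False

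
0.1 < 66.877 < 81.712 True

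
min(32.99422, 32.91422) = 32.91422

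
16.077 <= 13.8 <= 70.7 False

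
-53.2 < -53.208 False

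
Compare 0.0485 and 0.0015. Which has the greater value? 0.0485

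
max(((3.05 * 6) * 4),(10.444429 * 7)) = 73.2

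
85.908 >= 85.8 True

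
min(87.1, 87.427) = 87.1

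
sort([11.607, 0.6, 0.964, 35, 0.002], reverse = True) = [35, 11.607, 0.964, 0.6, 0.002]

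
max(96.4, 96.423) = 96.423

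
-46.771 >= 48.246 False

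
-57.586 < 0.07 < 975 True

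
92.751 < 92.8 True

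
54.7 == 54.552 False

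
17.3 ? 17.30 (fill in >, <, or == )==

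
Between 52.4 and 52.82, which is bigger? 52.82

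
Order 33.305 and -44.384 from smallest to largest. -44.384, 33.305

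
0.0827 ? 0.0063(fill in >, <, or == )>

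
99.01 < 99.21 True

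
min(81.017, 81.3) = 81.017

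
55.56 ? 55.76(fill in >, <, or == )<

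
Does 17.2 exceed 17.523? No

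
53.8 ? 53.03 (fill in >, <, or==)>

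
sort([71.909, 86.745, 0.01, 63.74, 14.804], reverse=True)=[86.745, 71.909, 63.74, 14.804, 0.01]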